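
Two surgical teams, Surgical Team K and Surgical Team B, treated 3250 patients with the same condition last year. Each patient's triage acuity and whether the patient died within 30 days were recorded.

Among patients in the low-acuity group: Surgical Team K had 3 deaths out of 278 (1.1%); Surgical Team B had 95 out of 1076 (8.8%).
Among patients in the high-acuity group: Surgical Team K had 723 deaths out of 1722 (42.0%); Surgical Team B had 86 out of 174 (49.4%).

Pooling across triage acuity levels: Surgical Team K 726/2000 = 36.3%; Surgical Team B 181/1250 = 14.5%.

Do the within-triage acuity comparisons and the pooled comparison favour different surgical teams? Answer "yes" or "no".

Within each triage acuity level (low-acuity 1.1% vs 8.8%; high-acuity 42.0% vs 49.4%), Surgical Team K has the lower rate every time. Pooled: 36.3% vs 14.5% — Surgical Team B has the lower rate overall. The two comparisons disagree.

yes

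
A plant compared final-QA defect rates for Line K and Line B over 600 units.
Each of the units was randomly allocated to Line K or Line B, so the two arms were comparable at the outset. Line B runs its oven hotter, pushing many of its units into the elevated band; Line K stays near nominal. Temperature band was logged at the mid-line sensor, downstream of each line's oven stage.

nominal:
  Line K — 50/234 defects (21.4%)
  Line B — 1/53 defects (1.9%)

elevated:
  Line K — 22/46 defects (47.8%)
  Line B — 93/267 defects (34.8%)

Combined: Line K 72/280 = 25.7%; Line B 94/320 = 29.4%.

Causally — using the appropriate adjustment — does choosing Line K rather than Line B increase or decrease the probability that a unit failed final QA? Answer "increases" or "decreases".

In-process temperature band here is a post-treatment variable shaped by the line; conditioning on it would introduce bias rather than remove it. The overall comparison is the causal one.
Pooled: Line K 25.7% vs Line B 29.4%; Line K is lower overall.

decreases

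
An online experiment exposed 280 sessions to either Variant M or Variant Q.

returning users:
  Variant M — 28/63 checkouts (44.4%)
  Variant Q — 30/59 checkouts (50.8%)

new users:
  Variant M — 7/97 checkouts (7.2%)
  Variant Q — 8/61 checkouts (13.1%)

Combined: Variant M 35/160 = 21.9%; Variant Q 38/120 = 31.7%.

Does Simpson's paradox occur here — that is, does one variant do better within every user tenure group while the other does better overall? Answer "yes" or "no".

Within each user tenure level (returning users 44.4% vs 50.8%; new users 7.2% vs 13.1%), Variant Q has the higher rate every time. Pooled: 21.9% vs 31.7% — Variant Q has the higher rate overall. They agree.

no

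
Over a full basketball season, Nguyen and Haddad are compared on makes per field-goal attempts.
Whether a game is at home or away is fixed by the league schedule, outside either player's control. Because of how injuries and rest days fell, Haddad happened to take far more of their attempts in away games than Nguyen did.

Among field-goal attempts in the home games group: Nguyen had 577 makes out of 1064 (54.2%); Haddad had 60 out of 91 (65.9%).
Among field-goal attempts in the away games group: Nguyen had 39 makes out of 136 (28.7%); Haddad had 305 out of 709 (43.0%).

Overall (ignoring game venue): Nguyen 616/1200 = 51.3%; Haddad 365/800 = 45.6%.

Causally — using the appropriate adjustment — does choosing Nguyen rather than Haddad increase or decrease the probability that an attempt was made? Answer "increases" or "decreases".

decreases

Within every game venue level Haddad has the higher rate, yet pooled Nguyen does — Simpson's reversal.
The imbalance in game venue arose from how field-goal attempts were allocated, not from anything the player did; and game venue independently affects the outcome. The pooled gap is confounded — condition on game venue.
Within each level — home games: 54.2% vs 65.9%; away games: 28.7% vs 43.0% — Haddad is higher every time.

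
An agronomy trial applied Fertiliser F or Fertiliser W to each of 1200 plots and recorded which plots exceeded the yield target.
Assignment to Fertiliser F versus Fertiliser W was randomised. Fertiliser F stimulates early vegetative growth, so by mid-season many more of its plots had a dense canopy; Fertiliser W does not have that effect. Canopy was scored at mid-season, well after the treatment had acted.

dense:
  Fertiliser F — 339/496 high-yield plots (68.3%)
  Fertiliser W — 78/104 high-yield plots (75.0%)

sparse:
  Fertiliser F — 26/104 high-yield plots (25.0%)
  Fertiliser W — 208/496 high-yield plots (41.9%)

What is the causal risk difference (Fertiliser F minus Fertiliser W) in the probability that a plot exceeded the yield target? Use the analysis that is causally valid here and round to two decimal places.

+0.13

The mid-season canopy-specific comparison favours Fertiliser W throughout, but the pooled figures favour Fertiliser F. The question is whether to condition on mid-season canopy.
Mid-season canopy is downstream of the fertiliser. One should not condition on a consequence of treatment, so the overall rates are the right comparison.
The causal difference is the pooled difference: 0.608 − 0.477 = +0.132.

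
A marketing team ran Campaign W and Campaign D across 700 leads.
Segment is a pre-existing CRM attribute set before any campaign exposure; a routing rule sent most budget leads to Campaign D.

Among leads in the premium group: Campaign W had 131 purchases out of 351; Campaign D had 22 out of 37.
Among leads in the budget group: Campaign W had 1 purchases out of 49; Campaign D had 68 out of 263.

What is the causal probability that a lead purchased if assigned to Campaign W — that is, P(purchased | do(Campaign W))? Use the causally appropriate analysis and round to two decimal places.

Within every customer segment level Campaign D has the higher rate, yet pooled Campaign W does — Simpson's reversal.
Nothing the campaign does changes customer segment; the imbalance is an allocation artefact. With customer segment also predicting the outcome, the pooled figure is confounded, and the within-stratum comparison is the causal one.
Standardising Campaign W to the population customer segment mix: 0.554·131/351 + 0.446·1/49 = 0.216.

0.22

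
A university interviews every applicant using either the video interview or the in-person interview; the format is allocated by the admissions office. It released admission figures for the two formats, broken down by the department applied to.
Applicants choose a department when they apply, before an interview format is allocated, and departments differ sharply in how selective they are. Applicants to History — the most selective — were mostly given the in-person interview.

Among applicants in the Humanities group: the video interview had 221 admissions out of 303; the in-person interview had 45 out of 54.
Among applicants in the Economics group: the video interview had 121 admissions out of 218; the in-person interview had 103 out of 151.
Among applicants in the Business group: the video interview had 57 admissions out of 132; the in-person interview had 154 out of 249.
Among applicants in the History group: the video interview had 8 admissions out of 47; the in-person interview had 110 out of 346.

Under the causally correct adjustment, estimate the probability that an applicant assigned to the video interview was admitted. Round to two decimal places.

0.46

Department is set before the interview format has any effect — it is not caused by the interview format — and it independently drives the outcome. That makes it a confounder, so the causal comparison is within department levels.
Standardising the video interview to the population department mix: 0.238·221/303 + 0.246·121/218 + 0.254·57/132 + 0.262·8/47 = 0.464.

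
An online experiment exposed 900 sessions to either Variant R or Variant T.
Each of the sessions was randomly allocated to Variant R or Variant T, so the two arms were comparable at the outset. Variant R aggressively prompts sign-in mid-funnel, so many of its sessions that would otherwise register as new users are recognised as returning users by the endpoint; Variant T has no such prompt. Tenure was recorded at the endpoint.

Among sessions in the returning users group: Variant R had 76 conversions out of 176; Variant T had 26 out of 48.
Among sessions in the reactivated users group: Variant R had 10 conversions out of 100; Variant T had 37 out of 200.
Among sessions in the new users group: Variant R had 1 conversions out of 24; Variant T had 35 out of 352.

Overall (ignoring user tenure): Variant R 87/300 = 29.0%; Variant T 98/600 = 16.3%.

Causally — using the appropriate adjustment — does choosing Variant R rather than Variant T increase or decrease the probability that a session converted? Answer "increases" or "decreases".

increases

The distribution of user tenure is itself part of what the variant does — it is an intermediate outcome. Holding it fixed would remove that part of the effect; the total effect is the pooled difference.
Pooled: Variant R 29.0% vs Variant T 16.3%; Variant R is higher overall.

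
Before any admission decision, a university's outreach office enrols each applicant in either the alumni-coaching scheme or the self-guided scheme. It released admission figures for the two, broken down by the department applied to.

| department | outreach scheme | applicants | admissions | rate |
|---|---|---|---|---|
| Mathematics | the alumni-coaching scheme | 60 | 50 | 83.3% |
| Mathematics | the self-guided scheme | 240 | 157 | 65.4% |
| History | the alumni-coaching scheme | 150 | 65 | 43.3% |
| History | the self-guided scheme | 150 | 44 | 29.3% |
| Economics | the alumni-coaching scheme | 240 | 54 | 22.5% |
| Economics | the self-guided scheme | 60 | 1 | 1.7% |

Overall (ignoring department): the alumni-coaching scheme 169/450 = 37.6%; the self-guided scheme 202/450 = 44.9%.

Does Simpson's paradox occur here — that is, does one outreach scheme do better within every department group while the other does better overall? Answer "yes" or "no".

yes

Within each department level (Mathematics 83.3% vs 65.4%; History 43.3% vs 29.3%; Economics 22.5% vs 1.7%), the alumni-coaching scheme has the higher rate every time. Pooled: 37.6% vs 44.9% — the self-guided scheme has the higher rate overall. The two comparisons disagree.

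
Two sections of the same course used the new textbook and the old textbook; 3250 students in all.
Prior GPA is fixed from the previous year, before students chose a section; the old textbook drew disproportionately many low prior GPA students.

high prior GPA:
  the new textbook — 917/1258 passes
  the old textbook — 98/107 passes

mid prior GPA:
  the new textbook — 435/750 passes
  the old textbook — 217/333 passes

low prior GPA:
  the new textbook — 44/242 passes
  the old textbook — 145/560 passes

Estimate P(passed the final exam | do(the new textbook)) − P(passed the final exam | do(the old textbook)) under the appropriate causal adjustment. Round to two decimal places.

-0.12

The prior GPA band-specific comparison favours the old textbook throughout, but the pooled figures favour the new textbook. The question is whether to condition on prior GPA band.
Prior GPA band is set before the teaching method has any effect — it is not caused by the teaching method — and it independently drives the outcome. That makes it a confounder, so the causal comparison is within prior GPA band levels.
Adjusting over the population distribution of prior GPA band: 0.420·(0.729−0.916) + 0.333·(0.580−0.652) + 0.247·(0.182−0.259) = -0.121.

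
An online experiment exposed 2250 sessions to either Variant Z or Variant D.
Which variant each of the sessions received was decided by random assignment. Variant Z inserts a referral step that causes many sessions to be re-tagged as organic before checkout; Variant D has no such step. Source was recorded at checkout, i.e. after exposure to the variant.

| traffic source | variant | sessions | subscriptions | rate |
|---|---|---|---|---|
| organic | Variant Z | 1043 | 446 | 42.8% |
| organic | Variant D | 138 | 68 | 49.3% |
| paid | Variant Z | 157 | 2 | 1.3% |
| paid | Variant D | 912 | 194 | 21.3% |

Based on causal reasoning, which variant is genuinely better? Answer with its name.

Traffic source is downstream of the variant. One should not condition on a consequence of treatment, so the overall rates are the right comparison.
Pooled: Variant Z 37.3% vs Variant D 25.0%; Variant Z is higher overall.

Variant Z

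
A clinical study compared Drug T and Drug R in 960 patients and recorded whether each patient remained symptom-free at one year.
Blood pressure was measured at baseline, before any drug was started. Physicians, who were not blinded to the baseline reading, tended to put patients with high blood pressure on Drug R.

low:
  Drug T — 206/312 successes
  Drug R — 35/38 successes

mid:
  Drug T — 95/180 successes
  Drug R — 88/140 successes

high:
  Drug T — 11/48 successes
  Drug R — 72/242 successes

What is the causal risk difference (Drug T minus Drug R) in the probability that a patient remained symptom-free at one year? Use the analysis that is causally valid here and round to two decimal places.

Within every blood pressure level Drug R has the higher rate, yet pooled Drug T does — Simpson's reversal.
Here blood pressure is a common cause — it drives both which drug a case falls under and the outcome. The crude comparison mixes populations; the stratum-specific rates are the causally relevant ones.
Adjusting over the population distribution of blood pressure: 0.365·(0.660−0.921) + 0.333·(0.528−0.629) + 0.302·(0.229−0.298) = -0.149.

-0.15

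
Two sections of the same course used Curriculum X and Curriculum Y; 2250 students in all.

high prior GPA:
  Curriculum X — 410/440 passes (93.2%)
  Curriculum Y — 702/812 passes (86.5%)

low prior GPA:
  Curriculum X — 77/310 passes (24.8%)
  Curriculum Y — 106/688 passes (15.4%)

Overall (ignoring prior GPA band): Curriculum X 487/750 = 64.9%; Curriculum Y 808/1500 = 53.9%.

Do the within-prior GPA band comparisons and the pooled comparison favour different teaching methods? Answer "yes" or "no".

no

Within each prior GPA band level (high prior GPA 93.2% vs 86.5%; low prior GPA 24.8% vs 15.4%), Curriculum X has the higher rate every time. Pooled: 64.9% vs 53.9% — Curriculum X has the higher rate overall. They agree.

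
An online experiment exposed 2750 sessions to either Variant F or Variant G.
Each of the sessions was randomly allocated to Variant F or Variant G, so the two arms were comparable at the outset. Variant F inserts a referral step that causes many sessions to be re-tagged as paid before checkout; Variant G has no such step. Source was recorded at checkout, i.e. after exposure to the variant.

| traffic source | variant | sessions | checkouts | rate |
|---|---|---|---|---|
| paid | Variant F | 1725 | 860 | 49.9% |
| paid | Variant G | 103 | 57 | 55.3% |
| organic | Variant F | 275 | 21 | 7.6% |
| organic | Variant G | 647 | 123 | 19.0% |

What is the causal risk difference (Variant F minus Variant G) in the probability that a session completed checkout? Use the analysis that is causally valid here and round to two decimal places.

+0.20

Within every traffic source level Variant G has the higher rate, yet pooled Variant F does — Simpson's reversal.
Traffic source is recorded after the variant and is itself shifted by it — it sits on the causal path from variant to outcome. Conditioning on a mediator would strip out part of the effect we want; the pooled comparison gives the total causal effect.
The causal difference is the pooled difference: 0.441 − 0.240 = +0.201.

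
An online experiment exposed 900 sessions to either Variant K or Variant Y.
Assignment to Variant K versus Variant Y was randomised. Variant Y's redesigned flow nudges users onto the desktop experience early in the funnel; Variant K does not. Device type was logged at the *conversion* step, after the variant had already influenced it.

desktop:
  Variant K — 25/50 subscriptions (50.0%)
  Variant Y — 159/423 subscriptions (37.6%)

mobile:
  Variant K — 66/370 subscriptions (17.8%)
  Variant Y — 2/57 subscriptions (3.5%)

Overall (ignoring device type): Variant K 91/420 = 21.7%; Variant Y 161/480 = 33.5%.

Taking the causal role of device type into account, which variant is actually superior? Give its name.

Device type is recorded after the variant and is itself shifted by it — it sits on the causal path from variant to outcome. Conditioning on a mediator would strip out part of the effect we want; the pooled comparison gives the total causal effect.
Pooled: Variant K 21.7% vs Variant Y 33.5%; Variant Y is higher overall.

Variant Y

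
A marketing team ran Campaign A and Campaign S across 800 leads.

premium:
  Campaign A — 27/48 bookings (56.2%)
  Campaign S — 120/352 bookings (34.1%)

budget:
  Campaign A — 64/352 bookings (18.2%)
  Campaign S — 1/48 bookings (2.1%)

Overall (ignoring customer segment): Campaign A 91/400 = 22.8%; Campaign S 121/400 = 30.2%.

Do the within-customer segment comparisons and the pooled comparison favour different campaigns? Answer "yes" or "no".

yes

Within each customer segment level (premium 56.2% vs 34.1%; budget 18.2% vs 2.1%), Campaign A has the higher rate every time. Pooled: 22.8% vs 30.2% — Campaign S has the higher rate overall. The two comparisons disagree.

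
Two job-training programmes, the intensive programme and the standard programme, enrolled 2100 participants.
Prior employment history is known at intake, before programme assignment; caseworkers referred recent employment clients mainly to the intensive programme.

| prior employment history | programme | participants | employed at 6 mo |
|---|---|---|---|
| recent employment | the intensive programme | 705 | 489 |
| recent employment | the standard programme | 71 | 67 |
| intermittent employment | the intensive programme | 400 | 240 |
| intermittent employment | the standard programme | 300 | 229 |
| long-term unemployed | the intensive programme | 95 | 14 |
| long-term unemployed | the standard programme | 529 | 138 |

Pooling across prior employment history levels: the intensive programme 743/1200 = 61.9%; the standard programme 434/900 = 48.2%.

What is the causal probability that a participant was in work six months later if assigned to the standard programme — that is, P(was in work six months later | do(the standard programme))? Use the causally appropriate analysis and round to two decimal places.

0.68

The stratified and pooled comparisons disagree (the standard programme wins within each prior employment history; the intensive programme wins overall), so the answer turns on the causal role of prior employment history.
Prior employment history is set before the programme has any effect — it is not caused by the programme — and it independently drives the outcome. That makes it a confounder, so the causal comparison is within prior employment history levels.
Standardising the standard programme to the population prior employment history mix: 0.370·67/71 + 0.333·229/300 + 0.297·138/529 = 0.681.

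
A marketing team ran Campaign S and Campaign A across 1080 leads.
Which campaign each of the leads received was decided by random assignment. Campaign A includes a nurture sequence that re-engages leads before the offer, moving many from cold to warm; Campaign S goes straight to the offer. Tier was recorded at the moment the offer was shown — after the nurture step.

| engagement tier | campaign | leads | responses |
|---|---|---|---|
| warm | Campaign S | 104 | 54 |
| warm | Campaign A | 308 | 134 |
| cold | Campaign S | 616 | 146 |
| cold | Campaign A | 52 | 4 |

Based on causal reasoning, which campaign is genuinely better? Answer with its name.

Campaign A

Campaign S is higher inside every engagement tier stratum but Campaign A is higher in aggregate. Whether to stratify depends on how engagement tier relates to the campaign.
Stratifying would compare campaigns among leads the campaigns themselves sorted into engagement tier groups — a form of selection on an intermediate. The unconditioned pooled rates give the total causal effect.
Pooled: Campaign S 27.8% vs Campaign A 38.3%; Campaign A is higher overall.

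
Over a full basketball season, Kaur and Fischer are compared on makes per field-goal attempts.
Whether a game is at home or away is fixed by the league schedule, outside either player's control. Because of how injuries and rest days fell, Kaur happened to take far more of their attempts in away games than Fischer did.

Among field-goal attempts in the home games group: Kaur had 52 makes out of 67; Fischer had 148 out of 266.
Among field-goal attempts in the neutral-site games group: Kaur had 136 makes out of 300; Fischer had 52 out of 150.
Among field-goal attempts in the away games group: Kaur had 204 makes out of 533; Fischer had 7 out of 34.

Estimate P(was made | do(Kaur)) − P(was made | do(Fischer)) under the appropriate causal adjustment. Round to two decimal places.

+0.16

Here game venue is a common cause — it drives both which player a case falls under and the outcome. The crude comparison mixes populations; the stratum-specific rates are the causally relevant ones.
Adjusting over the population distribution of game venue: 0.247·(0.776−0.556) + 0.333·(0.453−0.347) + 0.420·(0.383−0.206) = +0.164.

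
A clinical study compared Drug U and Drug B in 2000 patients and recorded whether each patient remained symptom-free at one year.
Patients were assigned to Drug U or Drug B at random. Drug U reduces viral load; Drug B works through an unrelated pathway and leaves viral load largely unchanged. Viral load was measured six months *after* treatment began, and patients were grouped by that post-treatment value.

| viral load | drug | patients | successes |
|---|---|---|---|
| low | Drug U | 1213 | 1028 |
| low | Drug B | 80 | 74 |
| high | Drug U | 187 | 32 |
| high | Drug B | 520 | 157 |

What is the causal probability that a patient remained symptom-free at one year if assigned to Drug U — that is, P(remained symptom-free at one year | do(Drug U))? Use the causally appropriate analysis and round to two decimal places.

0.76

Viral load is recorded after the drug and is itself shifted by it — it sits on the causal path from drug to outcome. Conditioning on a mediator would strip out part of the effect we want; the pooled comparison gives the total causal effect.
So P(outcome | do(Drug U)) is just the pooled rate for Drug U: 1060/1400 = 0.757.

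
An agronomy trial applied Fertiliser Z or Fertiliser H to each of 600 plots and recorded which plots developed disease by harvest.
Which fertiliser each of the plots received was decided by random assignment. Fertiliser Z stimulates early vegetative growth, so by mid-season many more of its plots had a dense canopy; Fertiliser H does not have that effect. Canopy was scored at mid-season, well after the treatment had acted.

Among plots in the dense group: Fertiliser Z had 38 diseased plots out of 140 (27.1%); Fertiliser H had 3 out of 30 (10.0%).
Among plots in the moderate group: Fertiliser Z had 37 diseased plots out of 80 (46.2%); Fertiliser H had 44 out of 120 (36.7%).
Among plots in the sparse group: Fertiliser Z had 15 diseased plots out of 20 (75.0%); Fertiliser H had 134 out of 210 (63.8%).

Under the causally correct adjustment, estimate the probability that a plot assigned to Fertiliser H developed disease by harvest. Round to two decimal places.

Mid-season canopy is downstream of the fertiliser. One should not condition on a consequence of treatment, so the overall rates are the right comparison.
So P(outcome | do(Fertiliser H)) is just the pooled rate for Fertiliser H: 181/360 = 0.503.

0.50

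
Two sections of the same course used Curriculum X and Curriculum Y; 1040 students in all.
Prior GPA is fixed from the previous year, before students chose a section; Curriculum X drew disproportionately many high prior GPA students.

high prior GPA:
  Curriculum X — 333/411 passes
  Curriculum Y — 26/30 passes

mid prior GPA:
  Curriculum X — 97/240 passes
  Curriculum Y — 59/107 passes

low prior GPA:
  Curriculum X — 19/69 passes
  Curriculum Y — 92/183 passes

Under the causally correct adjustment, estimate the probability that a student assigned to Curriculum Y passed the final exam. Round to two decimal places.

0.67

Here prior GPA band is a common cause — it drives both which teaching method a case falls under and the outcome. The crude comparison mixes populations; the stratum-specific rates are the causally relevant ones.
Standardising Curriculum Y to the population prior GPA band mix: 0.424·26/30 + 0.334·59/107 + 0.242·92/183 = 0.673.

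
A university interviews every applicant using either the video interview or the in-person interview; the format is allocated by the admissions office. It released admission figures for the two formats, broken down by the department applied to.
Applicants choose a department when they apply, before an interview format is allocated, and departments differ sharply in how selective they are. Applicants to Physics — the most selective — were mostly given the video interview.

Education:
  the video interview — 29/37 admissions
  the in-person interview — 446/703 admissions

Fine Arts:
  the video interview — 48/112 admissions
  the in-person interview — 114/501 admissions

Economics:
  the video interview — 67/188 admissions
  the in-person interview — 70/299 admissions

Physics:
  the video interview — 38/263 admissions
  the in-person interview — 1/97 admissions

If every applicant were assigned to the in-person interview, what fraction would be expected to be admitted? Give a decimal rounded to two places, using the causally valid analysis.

0.33

Department satisfies the back-door criterion: it is not a descendant of the interview format, and it blocks the spurious path from interview format to outcome. Adjusting for it (i.e., using the within-department rates) gives the causal effect.
Standardising the in-person interview to the population department mix: 0.336·446/703 + 0.279·114/501 + 0.221·70/299 + 0.164·1/97 = 0.330.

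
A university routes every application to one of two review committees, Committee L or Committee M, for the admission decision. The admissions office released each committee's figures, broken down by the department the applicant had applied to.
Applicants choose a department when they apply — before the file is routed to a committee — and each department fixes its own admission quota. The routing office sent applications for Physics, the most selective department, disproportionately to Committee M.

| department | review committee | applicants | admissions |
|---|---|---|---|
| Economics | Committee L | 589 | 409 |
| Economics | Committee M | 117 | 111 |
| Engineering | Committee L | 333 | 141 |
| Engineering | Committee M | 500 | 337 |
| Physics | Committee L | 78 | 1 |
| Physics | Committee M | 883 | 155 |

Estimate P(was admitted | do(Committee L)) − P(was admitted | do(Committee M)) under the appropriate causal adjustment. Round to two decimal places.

Within every department level Committee M has the higher rate, yet pooled Committee L does — Simpson's reversal.
Department is set before the review committee has any effect — it is not caused by the review committee — and it independently drives the outcome. That makes it a confounder, so the causal comparison is within department levels.
Adjusting over the population distribution of department: 0.282·(0.694−0.949) + 0.333·(0.423−0.674) + 0.384·(0.013−0.176) = -0.218.

-0.22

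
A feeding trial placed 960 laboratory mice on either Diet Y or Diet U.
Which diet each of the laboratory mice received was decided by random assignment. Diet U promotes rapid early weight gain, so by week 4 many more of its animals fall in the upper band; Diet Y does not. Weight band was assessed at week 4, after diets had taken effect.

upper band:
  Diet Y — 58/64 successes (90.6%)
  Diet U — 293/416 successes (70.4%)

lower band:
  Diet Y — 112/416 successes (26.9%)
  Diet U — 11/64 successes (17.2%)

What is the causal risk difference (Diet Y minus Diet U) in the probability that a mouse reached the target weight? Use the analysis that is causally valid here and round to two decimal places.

The stratified and pooled comparisons disagree (Diet Y wins within each week-4 weight band; Diet U wins overall), so the answer turns on the causal role of week-4 weight band.
Stratifying would compare diets among laboratory mice the diets themselves sorted into week-4 weight band groups — a form of selection on an intermediate. The unconditioned pooled rates give the total causal effect.
The causal difference is the pooled difference: 0.354 − 0.633 = -0.279.

-0.28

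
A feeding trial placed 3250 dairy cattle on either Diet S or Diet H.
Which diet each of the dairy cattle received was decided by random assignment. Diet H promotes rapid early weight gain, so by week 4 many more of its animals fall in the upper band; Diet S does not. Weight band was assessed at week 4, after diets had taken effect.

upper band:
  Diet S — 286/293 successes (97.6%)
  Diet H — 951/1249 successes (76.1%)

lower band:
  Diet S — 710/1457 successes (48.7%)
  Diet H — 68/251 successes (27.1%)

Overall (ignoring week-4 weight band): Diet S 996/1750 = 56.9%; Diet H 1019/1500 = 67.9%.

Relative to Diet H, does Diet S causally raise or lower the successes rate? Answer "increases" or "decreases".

decreases

Diet S is higher inside every week-4 weight band stratum but Diet H is higher in aggregate. Whether to stratify depends on how week-4 weight band relates to the diet.
Week-4 weight band is recorded after the diet and is itself shifted by it — it sits on the causal path from diet to outcome. Conditioning on a mediator would strip out part of the effect we want; the pooled comparison gives the total causal effect.
Pooled: Diet S 56.9% vs Diet H 67.9%; Diet H is higher overall.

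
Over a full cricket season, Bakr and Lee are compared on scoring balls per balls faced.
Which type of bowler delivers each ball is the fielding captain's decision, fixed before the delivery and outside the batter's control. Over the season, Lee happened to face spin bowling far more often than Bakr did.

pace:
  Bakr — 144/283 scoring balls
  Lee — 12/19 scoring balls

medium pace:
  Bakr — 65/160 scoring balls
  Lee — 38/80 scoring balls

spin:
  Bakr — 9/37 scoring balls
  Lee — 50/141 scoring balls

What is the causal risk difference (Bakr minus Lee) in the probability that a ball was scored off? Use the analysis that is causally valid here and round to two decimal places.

Since bowling type is a pre-existing factor (not a product of the player) and it affects the outcome on its own, it is a confounder. The stratified rates, not the pooled rate, identify the causal effect.
Adjusting over the population distribution of bowling type: 0.419·(0.509−0.632) + 0.333·(0.406−0.475) + 0.247·(0.243−0.355) = -0.102.

-0.10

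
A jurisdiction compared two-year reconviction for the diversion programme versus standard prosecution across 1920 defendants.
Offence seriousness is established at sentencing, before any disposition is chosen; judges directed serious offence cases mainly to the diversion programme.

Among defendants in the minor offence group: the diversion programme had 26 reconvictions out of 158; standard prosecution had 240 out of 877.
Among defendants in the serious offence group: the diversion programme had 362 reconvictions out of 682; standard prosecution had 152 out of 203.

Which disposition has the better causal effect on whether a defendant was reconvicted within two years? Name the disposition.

the diversion programme

Nothing the disposition does changes offence seriousness; the imbalance is an allocation artefact. With offence seriousness also predicting the outcome, the pooled figure is confounded, and the within-stratum comparison is the causal one.
Within each level — minor offence: 16.5% vs 27.4%; serious offence: 53.1% vs 74.9% — the diversion programme is lower every time.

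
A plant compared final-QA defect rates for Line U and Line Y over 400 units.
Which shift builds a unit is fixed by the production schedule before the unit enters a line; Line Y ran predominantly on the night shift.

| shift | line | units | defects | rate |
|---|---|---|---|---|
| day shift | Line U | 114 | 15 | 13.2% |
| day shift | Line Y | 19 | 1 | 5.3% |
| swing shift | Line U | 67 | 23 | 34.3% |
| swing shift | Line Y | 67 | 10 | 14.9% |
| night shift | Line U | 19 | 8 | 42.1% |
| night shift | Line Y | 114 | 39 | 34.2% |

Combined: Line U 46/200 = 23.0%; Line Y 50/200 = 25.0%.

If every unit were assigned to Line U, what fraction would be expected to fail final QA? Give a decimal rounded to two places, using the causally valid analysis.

The shift-specific comparison favours Line Y throughout, but the pooled figures favour Line U. The question is whether to condition on shift.
Shift satisfies the back-door criterion: it is not a descendant of the line, and it blocks the spurious path from line to outcome. Adjusting for it (i.e., using the within-shift rates) gives the causal effect.
Standardising Line U to the population shift mix: 0.333·15/114 + 0.335·23/67 + 0.333·8/19 = 0.299.

0.30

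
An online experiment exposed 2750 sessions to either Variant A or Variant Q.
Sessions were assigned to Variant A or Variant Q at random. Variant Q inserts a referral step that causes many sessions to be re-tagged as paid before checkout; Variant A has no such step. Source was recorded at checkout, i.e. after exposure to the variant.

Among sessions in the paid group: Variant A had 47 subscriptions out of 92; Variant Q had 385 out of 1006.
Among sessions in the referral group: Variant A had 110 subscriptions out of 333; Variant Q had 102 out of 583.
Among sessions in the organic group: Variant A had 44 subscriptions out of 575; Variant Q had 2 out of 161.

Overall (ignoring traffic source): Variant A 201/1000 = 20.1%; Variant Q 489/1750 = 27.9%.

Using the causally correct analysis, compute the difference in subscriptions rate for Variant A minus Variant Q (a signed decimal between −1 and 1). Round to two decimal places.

Within every traffic source level Variant A has the higher rate, yet pooled Variant Q does — Simpson's reversal.
Stratifying would compare variants among sessions the variants themselves sorted into traffic source groups — a form of selection on an intermediate. The unconditioned pooled rates give the total causal effect.
The causal difference is the pooled difference: 0.201 − 0.279 = -0.078.

-0.08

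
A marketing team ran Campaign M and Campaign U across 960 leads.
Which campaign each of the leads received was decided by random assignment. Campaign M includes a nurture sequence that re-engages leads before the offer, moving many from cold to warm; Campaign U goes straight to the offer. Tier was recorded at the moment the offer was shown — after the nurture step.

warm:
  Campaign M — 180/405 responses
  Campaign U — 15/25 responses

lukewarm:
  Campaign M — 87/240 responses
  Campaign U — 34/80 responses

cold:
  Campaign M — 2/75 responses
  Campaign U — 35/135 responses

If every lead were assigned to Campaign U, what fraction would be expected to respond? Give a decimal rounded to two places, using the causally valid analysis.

The engagement tier-specific comparison favours Campaign U throughout, but the pooled figures favour Campaign M. The question is whether to condition on engagement tier.
Engagement tier is downstream of the campaign. One should not condition on a consequence of treatment, so the overall rates are the right comparison.
So P(outcome | do(Campaign U)) is just the pooled rate for Campaign U: 84/240 = 0.350.

0.35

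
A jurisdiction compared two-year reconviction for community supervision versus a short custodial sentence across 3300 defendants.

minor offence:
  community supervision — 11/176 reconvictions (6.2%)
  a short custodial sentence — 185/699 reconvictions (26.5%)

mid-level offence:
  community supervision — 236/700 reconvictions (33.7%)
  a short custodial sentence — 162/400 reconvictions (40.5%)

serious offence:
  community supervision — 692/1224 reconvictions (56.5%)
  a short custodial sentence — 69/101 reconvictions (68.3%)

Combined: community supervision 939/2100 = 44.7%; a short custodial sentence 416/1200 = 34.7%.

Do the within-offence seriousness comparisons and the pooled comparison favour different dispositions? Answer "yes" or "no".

yes

Within each offence seriousness level (minor offence 6.2% vs 26.5%; mid-level offence 33.7% vs 40.5%; serious offence 56.5% vs 68.3%), community supervision has the lower rate every time. Pooled: 44.7% vs 34.7% — a short custodial sentence has the lower rate overall. The two comparisons disagree.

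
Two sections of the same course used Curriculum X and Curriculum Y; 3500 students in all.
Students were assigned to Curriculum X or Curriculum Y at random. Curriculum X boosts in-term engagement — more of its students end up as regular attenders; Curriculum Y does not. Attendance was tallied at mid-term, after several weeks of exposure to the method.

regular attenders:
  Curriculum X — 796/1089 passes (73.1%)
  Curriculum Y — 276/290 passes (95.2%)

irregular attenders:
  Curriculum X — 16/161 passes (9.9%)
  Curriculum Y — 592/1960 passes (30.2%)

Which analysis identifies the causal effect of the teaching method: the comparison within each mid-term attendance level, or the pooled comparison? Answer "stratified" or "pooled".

pooled

The mid-term attendance-specific comparison favours Curriculum Y throughout, but the pooled figures favour Curriculum X. The question is whether to condition on mid-term attendance.
Mid-term attendance is recorded after the teaching method and is itself shifted by it — it sits on the causal path from teaching method to outcome. Conditioning on a mediator would strip out part of the effect we want; the pooled comparison gives the total causal effect.
Pooled: Curriculum X 65.0% vs Curriculum Y 38.6%; Curriculum X is higher overall.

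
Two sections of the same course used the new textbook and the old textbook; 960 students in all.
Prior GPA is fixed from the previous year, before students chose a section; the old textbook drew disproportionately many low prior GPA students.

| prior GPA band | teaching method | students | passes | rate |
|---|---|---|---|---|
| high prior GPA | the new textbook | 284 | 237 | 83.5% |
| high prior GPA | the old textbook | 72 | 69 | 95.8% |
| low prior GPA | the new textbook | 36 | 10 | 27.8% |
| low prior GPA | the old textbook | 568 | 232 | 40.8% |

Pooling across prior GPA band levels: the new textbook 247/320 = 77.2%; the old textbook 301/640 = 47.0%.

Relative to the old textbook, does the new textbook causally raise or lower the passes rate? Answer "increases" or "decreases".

the old textbook is higher inside every prior GPA band stratum but the new textbook is higher in aggregate. Whether to stratify depends on how prior GPA band relates to the teaching method.
Prior GPA band satisfies the back-door criterion: it is not a descendant of the teaching method, and it blocks the spurious path from teaching method to outcome. Adjusting for it (i.e., using the within-prior GPA band rates) gives the causal effect.
Within each level — high prior GPA: 83.5% vs 95.8%; low prior GPA: 27.8% vs 40.8% — the old textbook is higher every time.

decreases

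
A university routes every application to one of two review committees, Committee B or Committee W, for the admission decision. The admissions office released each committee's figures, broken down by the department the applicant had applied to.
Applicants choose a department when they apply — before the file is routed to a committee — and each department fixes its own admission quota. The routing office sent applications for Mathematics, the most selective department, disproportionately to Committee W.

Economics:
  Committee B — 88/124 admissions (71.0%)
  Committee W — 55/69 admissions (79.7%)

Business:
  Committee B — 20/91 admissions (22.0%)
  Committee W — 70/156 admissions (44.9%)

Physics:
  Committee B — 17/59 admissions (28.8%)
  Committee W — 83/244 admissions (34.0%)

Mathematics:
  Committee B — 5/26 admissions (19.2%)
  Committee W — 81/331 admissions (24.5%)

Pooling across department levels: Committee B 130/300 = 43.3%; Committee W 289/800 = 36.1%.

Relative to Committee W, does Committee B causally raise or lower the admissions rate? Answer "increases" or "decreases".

Committee W is higher inside every department stratum but Committee B is higher in aggregate. Whether to stratify depends on how department relates to the review committee.
Since department is a pre-existing factor (not a product of the review committee) and it affects the outcome on its own, it is a confounder. The stratified rates, not the pooled rate, identify the causal effect.
Within each level — Economics: 71.0% vs 79.7%; Business: 22.0% vs 44.9%; Physics: 28.8% vs 34.0%; Mathematics: 19.2% vs 24.5% — Committee W is higher every time.

decreases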